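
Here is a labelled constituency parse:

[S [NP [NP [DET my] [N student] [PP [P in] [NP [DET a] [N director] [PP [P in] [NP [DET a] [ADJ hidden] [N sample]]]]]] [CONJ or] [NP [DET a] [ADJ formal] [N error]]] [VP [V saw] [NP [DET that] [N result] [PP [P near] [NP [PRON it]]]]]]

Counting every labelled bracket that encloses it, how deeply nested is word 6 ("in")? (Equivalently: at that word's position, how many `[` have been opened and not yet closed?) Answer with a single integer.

7

The word sits inside P, which is inside PP, inside NP, inside PP, inside NP, inside NP, inside S — 7 brackets in all.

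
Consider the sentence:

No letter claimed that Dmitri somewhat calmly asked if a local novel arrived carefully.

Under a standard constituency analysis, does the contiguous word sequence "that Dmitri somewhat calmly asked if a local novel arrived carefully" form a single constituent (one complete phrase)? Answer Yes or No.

"that Dmitri somewhat calmly asked if a local novel arrived carefully" is exactly the subordinate clause [SBAR that Dmitri somewhat calmly asked if a local novel arrived carefully], a complete constituent.

Yes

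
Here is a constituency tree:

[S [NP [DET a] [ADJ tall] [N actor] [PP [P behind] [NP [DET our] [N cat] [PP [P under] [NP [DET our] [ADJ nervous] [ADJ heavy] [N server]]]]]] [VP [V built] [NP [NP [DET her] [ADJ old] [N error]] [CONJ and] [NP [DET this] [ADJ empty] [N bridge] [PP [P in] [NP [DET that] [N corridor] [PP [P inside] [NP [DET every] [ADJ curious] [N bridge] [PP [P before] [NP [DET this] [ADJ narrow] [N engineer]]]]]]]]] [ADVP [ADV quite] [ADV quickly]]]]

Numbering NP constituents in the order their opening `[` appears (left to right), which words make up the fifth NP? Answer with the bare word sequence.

her old error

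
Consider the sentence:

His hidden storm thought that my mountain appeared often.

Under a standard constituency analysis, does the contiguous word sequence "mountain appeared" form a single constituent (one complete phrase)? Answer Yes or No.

No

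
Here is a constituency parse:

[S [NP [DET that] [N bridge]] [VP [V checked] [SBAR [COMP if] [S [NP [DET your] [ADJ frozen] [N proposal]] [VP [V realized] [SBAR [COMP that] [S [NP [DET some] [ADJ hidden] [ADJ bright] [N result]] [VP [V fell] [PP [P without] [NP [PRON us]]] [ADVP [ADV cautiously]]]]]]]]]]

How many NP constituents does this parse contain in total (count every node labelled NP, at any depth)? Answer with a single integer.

The NP constituents are: [NP that bridge]; [NP your frozen proposal]; [NP some hidden bright result]; [NP us]. Total: 4.

4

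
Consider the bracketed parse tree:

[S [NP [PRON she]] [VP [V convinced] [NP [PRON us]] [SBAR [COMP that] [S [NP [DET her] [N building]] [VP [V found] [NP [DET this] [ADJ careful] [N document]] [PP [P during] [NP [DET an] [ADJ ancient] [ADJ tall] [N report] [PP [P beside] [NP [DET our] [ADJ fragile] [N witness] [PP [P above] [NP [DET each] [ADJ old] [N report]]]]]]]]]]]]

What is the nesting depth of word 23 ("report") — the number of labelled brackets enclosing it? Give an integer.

12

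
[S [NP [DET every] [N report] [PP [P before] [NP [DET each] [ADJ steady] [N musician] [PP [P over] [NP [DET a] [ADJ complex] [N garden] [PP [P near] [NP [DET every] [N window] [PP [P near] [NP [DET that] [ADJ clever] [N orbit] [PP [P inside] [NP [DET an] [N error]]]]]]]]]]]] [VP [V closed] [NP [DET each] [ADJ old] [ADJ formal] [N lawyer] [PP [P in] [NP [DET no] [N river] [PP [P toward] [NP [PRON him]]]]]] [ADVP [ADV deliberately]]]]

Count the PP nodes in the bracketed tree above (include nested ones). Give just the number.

The PP constituents are: [PP before each steady musician over a complex garden near every window near that clever orbit inside an error]; [PP over a complex garden near every window near that clever orbit inside an error]; [PP near every window near that clever orbit inside an error]; [PP near that clever orbit inside an error]; [PP inside an error]; [PP in no river toward him] …. Total: 7.

7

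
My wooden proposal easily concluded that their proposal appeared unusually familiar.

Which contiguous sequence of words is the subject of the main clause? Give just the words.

my wooden proposal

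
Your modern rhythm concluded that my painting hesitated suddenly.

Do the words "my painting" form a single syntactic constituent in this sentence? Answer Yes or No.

"my painting" is exactly the noun phrase [NP my painting], a complete constituent.

Yes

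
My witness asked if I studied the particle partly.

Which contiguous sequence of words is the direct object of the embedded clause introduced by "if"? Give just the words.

Within the embedded clause introduced by "if", the direct object of "studied" is "the particle".

the particle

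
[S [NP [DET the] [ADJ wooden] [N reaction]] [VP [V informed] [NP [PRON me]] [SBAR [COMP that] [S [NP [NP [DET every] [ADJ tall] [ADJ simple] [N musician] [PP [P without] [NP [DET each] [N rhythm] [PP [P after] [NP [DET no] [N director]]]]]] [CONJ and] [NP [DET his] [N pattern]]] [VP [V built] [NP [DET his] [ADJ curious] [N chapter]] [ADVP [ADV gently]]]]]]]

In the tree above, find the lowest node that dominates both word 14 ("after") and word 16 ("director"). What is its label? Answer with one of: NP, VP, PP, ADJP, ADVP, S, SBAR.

PP

Both words fall inside [PP after no director] (words 14–16), and no smaller constituent contains them both. Label: PP.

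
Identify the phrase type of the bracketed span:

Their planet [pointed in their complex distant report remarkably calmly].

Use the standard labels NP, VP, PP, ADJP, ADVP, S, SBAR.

VP

"pointed" is the head of the bracketed span, so the span is a verb phrase: VP.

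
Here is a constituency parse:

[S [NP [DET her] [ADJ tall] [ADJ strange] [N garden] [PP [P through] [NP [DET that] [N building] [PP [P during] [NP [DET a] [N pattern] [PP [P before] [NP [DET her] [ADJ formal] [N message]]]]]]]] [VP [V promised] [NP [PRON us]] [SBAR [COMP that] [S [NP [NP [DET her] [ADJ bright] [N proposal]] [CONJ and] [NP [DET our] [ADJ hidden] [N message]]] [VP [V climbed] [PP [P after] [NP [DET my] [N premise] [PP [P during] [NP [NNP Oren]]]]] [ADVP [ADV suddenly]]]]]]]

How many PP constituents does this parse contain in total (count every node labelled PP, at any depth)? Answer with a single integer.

5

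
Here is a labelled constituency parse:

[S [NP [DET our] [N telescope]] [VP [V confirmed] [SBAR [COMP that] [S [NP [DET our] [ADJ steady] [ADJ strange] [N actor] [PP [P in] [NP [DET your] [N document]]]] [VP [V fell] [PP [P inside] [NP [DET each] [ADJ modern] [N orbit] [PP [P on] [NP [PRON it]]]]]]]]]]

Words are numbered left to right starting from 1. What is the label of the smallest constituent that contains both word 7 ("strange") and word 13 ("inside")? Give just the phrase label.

S

Both words fall inside [S our steady strange actor in your document fell inside each modern orbit on it] (words 5–18), and no smaller constituent contains them both. Label: S.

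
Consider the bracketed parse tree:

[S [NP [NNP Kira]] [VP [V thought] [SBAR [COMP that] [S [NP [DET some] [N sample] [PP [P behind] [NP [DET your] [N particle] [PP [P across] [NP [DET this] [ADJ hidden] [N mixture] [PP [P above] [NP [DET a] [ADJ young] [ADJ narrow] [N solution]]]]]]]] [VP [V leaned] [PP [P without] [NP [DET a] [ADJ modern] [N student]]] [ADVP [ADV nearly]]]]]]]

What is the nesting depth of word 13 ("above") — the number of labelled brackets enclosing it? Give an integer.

The word sits inside P, which is inside PP, inside NP, inside PP, inside NP, inside PP, inside NP, inside S, inside SBAR, inside VP, inside S — 11 brackets in all.

11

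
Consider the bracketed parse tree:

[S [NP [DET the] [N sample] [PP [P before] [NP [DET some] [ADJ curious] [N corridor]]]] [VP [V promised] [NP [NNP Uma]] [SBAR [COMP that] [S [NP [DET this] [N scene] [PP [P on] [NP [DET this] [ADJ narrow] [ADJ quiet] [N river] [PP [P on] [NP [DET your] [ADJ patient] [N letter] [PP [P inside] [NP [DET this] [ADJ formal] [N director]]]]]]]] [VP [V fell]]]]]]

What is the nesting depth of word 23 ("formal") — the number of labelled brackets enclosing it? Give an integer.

12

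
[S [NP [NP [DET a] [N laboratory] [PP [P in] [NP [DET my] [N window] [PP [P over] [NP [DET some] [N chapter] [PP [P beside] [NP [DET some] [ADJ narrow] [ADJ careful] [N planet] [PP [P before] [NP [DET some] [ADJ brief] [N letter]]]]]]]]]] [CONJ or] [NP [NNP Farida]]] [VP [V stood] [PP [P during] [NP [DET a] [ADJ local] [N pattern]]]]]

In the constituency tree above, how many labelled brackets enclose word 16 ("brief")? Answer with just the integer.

12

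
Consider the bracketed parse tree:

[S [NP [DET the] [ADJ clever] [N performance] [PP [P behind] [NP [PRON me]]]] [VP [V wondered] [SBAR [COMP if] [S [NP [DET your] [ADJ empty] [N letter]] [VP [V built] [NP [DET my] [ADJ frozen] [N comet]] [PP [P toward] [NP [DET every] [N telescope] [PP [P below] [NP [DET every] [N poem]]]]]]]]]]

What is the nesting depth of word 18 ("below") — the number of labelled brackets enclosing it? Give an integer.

Path from the root down to the word: S → VP → SBAR → S → VP → PP → NP → PP → P. That is 9 enclosing brackets.

9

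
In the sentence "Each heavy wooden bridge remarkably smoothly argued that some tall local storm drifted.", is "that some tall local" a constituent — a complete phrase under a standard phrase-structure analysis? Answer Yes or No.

The smallest constituent containing the whole sequence is the subordinate clause [SBAR that some tall local storm drifted], but the sequence is only part of it — it straddles the boundary between complementizer "that" and clause "some tall local storm drifted".

No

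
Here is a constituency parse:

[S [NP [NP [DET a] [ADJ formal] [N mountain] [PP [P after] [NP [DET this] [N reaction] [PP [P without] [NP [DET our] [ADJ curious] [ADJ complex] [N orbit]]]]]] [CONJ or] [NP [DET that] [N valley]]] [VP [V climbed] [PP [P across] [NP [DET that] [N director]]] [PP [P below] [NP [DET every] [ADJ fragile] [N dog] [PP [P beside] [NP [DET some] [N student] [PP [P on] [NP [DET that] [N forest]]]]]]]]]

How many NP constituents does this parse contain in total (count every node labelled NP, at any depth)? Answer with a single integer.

9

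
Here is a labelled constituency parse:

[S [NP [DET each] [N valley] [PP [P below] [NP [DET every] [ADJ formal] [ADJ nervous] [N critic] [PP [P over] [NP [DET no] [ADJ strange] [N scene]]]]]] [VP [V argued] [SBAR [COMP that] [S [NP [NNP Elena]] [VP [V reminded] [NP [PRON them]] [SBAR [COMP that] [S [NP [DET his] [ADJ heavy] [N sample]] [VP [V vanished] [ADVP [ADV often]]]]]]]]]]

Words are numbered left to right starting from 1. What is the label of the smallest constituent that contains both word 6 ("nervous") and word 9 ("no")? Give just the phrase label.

NP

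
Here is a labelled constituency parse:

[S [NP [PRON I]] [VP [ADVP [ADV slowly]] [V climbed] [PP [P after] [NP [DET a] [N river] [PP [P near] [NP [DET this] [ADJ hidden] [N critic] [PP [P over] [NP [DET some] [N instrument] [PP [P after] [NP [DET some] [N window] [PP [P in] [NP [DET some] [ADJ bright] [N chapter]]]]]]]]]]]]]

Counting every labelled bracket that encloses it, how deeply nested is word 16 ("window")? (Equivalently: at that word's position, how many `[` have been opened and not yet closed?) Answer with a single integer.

11

Counting open brackets not yet closed at "window": [S [VP [PP [NP [PP [NP [PP [NP [PP [NP [N = 11.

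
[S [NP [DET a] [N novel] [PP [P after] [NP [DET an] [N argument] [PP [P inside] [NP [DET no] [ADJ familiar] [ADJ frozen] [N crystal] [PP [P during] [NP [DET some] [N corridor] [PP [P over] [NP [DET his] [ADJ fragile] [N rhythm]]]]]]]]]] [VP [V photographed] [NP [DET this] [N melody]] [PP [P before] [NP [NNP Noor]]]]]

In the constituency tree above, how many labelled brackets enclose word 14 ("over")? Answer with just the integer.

10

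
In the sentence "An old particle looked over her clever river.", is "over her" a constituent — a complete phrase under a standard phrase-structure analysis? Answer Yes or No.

The smallest constituent containing the whole sequence is the prepositional phrase [PP over her clever river], but the sequence is only part of it — it straddles the boundary between preposition "over" and noun phrase "her clever river".

No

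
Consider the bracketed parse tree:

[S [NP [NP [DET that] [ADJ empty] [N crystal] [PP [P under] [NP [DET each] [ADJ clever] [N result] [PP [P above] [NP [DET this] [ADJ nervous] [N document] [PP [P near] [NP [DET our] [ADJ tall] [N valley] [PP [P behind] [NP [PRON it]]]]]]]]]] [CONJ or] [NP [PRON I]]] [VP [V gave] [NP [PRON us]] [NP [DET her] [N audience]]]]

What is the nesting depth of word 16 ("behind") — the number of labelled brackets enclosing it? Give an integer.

11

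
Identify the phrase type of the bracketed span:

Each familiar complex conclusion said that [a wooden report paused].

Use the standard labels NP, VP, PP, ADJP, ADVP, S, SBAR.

"paused" is the head of the bracketed span, so the span is a clause: S.

S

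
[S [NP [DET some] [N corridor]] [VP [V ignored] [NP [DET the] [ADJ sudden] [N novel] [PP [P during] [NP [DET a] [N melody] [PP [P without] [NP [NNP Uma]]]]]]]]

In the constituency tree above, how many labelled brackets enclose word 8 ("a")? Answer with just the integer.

6

The word sits inside DET, which is inside NP, inside PP, inside NP, inside VP, inside S — 6 brackets in all.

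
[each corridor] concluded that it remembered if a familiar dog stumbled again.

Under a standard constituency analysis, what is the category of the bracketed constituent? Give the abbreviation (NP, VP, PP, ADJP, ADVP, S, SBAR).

NP

"corridor" is the head of the bracketed span, so the span is a noun phrase: NP.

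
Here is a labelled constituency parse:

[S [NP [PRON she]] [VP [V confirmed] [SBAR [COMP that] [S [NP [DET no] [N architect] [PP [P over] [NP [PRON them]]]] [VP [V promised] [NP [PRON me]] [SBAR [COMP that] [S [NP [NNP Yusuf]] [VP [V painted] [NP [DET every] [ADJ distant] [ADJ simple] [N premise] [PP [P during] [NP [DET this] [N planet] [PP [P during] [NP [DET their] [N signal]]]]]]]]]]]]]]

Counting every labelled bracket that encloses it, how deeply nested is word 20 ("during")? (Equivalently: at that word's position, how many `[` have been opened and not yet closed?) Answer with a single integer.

13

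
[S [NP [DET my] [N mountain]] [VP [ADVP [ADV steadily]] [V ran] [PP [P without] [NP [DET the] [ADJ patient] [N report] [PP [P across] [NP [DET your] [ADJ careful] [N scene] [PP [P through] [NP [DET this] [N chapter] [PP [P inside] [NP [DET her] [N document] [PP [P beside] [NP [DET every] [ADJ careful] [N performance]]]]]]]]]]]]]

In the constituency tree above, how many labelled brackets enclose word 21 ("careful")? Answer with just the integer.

13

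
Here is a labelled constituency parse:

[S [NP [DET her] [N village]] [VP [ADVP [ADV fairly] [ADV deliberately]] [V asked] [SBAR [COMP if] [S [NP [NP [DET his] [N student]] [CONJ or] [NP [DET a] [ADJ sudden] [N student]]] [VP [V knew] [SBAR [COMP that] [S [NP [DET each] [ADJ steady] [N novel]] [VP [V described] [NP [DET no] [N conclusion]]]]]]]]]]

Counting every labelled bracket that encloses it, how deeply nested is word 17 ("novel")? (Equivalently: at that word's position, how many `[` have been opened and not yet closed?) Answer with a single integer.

The word sits inside N, which is inside NP, inside S, inside SBAR, inside VP, inside S, inside SBAR, inside VP, inside S — 9 brackets in all.

9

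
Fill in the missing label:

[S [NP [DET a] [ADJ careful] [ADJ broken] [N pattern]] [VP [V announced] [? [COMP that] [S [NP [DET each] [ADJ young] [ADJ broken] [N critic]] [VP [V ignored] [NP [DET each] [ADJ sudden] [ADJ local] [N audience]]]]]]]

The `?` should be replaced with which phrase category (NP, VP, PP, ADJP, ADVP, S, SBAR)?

A constituent whose immediate children are COMP 'that', S is a subordinate clause: SBAR.

SBAR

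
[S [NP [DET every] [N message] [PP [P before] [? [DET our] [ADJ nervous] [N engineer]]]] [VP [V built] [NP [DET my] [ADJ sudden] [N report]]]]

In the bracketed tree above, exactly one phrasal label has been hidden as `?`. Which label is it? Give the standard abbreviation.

NP

Looking at what the `?` directly dominates — DET 'our', ADJ 'nervous', N 'engineer' — this is a noun phrase (NP).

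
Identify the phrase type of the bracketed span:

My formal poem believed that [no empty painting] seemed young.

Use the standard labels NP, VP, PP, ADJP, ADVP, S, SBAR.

NP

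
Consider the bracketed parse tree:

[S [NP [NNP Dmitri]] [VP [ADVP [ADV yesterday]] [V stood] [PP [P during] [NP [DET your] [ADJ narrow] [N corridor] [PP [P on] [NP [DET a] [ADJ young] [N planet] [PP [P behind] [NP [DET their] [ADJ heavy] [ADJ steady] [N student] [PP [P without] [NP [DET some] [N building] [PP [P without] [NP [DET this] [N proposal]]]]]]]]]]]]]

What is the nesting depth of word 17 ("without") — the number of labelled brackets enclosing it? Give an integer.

The word sits inside P, which is inside PP, inside NP, inside PP, inside NP, inside PP, inside NP, inside PP, inside VP, inside S — 10 brackets in all.

10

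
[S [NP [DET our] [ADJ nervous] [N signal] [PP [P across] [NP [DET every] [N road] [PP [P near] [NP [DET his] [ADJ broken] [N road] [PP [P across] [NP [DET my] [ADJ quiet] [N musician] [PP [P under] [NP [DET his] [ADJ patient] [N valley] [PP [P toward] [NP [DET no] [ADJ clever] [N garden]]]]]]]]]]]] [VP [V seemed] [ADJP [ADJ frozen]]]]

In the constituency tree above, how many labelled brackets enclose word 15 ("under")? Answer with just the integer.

The word sits inside P, which is inside PP, inside NP, inside PP, inside NP, inside PP, inside NP, inside PP, inside NP, inside S — 10 brackets in all.

10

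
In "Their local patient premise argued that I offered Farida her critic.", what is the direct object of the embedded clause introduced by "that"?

her critic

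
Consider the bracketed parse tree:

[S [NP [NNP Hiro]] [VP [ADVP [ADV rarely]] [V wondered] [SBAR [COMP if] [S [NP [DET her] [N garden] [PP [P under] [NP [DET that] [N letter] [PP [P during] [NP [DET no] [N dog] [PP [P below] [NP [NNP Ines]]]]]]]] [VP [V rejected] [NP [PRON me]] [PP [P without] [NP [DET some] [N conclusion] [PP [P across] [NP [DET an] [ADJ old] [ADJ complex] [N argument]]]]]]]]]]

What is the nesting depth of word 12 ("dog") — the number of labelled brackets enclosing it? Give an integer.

10

Counting open brackets not yet closed at "dog": [S [VP [SBAR [S [NP [PP [NP [PP [NP [N = 10.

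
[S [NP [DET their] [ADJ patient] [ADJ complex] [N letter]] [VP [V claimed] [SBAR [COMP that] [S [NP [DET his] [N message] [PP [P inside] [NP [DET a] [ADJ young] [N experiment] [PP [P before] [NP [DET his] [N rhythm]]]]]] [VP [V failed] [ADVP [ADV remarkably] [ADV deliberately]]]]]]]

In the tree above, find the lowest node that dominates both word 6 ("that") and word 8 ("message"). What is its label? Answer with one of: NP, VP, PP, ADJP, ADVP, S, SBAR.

Both words fall inside [SBAR that his message inside a young experiment before his rhythm failed remarkably deliberately] (words 6–18), and no smaller constituent contains them both. Label: SBAR.

SBAR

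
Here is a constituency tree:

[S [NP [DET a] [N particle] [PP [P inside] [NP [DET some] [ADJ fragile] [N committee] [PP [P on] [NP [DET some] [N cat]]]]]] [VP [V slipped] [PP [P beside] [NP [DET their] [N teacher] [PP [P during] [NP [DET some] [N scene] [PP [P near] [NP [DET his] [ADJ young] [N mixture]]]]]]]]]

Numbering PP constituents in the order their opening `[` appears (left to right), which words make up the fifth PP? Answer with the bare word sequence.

Opening `[PP` markers occur at word positions 3, 7, 11, 14, 17; the fifth of these opens the constituent [PP near his young mixture].

near his young mixture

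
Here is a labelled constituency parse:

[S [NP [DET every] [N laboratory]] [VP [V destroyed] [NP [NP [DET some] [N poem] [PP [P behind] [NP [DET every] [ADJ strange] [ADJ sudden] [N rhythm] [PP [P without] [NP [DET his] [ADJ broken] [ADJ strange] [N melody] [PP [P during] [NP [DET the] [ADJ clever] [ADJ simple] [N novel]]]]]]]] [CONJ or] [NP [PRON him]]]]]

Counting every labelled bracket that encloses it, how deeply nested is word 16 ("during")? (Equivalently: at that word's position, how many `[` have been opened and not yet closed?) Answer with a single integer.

10

Path from the root down to the word: S → VP → NP → NP → PP → NP → PP → NP → PP → P. That is 10 enclosing brackets.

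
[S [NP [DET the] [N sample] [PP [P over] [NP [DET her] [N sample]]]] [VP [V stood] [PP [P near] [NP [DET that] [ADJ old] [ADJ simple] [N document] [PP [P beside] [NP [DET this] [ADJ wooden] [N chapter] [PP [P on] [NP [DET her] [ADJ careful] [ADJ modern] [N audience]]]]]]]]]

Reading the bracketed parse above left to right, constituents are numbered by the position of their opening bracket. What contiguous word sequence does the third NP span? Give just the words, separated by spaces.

that old simple document beside this wooden chapter on her careful modern audience

Opening `[NP` markers occur at word positions 1, 4, 8, 13, 17; the third of these opens the constituent [NP that old simple document beside this wooden chapter on her careful modern audience].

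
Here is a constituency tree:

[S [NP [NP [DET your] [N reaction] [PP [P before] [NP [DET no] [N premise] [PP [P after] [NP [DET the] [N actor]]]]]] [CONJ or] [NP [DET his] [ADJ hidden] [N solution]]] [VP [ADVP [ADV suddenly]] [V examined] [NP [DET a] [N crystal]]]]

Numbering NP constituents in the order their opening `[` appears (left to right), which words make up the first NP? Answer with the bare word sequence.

your reaction before no premise after the actor or his hidden solution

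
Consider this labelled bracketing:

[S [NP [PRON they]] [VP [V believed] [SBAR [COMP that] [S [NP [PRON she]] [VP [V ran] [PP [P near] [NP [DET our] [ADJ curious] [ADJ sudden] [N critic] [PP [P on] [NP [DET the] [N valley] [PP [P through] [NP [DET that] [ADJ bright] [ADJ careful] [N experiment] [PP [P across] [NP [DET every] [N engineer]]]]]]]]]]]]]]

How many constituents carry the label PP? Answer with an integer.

4

The PP constituents are: [PP near our curious sudden critic on the valley through that bright careful experiment across every engineer]; [PP on the valley through that bright careful experiment across every engineer]; [PP through that bright careful experiment across every engineer]; [PP across every engineer]. Total: 4.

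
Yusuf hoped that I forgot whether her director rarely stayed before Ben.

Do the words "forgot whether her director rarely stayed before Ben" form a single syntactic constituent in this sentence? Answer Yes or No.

Yes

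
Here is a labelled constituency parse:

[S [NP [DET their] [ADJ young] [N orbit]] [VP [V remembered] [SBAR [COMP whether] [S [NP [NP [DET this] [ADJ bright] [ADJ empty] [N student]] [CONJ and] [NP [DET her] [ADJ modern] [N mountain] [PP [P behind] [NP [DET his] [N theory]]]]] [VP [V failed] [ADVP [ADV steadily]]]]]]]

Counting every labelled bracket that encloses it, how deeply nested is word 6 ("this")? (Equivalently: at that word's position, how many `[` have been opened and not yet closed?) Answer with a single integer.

Path from the root down to the word: S → VP → SBAR → S → NP → NP → DET. That is 7 enclosing brackets.

7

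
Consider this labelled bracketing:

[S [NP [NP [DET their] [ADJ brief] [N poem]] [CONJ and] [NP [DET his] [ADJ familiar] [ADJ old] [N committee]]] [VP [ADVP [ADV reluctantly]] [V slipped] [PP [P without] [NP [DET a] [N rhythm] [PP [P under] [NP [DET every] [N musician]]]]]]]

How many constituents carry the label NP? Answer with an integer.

5

The NP constituents are: [NP their brief poem and his familiar old committee]; [NP their brief poem]; [NP his familiar old committee]; [NP a rhythm under every musician]; [NP every musician]. Total: 5.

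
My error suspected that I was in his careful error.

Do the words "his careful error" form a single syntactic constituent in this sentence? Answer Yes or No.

The sequence corresponds to a single NP node — the noun phrase "his careful error".

Yes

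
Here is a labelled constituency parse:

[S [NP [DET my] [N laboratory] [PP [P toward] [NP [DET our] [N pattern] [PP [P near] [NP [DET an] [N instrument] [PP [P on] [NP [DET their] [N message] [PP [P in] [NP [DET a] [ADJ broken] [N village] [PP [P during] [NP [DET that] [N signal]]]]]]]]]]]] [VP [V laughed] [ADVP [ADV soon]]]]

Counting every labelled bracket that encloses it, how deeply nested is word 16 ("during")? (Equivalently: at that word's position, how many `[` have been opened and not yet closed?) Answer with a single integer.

Counting open brackets not yet closed at "during": [S [NP [PP [NP [PP [NP [PP [NP [PP [NP [PP [P = 12.

12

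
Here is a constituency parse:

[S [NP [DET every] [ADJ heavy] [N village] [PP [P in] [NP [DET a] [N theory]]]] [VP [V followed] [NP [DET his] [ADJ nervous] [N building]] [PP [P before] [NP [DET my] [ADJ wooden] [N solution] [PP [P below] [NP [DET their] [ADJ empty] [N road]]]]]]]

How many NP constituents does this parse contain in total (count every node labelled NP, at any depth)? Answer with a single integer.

Listing each NP by its span: [NP every heavy village in a theory]; [NP a theory]; [NP his nervous building]; [NP my wooden solution below their empty road]; [NP their empty road] — that makes 5.

5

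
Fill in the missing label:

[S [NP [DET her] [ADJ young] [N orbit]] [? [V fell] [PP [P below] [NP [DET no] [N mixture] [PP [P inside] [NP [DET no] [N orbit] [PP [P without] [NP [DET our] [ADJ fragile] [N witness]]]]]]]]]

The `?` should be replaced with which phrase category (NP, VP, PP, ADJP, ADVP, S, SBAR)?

Looking at what the `?` directly dominates — V 'fell', PP — this is a verb phrase (VP).

VP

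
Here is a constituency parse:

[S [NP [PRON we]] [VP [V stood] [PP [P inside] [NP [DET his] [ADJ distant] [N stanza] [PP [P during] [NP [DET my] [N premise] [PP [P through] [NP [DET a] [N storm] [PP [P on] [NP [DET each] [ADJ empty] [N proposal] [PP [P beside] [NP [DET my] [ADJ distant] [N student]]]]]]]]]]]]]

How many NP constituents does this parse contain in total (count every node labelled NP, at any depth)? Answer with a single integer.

Listing each NP by its span: [NP we]; [NP his distant stanza during my premise through a storm on each empty proposal beside my distant student]; [NP my premise through a storm on each empty proposal beside my distant student]; [NP a storm on each empty proposal beside my distant student]; [NP each empty proposal beside my distant student]; [NP my distant student] — that makes 6.

6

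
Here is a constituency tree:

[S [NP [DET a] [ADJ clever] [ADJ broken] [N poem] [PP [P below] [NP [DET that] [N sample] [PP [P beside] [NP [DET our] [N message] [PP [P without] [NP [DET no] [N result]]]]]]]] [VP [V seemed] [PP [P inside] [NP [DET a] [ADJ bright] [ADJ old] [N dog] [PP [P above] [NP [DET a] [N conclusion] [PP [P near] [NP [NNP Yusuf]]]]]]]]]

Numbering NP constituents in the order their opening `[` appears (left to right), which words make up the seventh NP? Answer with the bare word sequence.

Yusuf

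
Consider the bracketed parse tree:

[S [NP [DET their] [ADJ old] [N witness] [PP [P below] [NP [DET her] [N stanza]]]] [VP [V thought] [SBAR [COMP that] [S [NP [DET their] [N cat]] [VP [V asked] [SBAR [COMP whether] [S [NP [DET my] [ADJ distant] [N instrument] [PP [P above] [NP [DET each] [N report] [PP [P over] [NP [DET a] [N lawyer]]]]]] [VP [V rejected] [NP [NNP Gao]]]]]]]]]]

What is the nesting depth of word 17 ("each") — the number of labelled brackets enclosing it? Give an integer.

11

The word sits inside DET, which is inside NP, inside PP, inside NP, inside S, inside SBAR, inside VP, inside S, inside SBAR, inside VP, inside S — 11 brackets in all.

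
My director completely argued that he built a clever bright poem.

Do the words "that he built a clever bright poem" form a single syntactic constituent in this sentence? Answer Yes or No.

Yes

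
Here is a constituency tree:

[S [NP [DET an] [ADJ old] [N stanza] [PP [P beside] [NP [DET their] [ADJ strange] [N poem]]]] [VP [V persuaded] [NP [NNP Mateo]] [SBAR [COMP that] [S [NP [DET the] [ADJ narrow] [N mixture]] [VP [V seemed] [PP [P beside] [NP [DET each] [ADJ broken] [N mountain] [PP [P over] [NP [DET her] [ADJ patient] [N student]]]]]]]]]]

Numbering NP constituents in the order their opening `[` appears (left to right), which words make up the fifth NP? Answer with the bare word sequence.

each broken mountain over her patient student

In left-to-right order the NP constituents are "an old stanza beside their strange poem"; "their strange poem"; "Mateo"; "the narrow mixture"; "each broken mountain over her patient student"; "her patient student". Number 5 is "each broken mountain over her patient student".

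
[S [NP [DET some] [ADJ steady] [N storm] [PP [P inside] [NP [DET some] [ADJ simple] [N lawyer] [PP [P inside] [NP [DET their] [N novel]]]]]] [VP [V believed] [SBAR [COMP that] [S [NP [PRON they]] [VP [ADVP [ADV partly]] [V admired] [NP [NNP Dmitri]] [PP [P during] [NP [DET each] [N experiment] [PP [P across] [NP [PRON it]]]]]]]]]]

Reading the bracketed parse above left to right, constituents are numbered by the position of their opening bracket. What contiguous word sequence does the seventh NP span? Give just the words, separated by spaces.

it

The NP opening brackets appear, in order, over: "some steady storm inside some simple lawyer inside their novel"; "some simple lawyer inside their novel"; "their novel"; "they"; "Dmitri"; "each experiment across it"; "it". The seventh one spans "it".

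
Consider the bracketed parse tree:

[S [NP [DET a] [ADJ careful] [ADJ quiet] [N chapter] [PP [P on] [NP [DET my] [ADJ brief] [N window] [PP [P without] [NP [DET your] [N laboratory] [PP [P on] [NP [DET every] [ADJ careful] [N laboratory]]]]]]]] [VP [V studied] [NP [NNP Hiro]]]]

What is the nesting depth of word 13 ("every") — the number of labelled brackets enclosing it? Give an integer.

9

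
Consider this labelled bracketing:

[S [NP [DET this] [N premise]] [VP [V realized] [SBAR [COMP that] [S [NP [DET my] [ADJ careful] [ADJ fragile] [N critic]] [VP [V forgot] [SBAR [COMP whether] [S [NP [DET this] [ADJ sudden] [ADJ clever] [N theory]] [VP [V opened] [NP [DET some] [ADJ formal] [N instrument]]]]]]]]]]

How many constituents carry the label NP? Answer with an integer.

4

Listing each NP by its span: [NP this premise]; [NP my careful fragile critic]; [NP this sudden clever theory]; [NP some formal instrument] — that makes 4.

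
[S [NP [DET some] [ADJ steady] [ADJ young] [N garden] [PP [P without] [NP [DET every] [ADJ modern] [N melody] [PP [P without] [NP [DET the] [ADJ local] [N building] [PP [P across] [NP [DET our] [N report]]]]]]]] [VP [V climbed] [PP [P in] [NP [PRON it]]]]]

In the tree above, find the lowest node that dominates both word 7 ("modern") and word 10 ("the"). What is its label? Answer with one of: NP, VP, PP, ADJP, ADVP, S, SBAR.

NP

The smallest bracket enclosing both words is [NP every modern melody without the local building across our report], so the label is NP.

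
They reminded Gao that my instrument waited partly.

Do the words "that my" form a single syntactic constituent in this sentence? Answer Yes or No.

No

The smallest constituent containing the whole sequence is the subordinate clause [SBAR that my instrument waited partly], but the sequence is only part of it — it straddles the boundary between complementizer "that" and clause "my instrument waited partly".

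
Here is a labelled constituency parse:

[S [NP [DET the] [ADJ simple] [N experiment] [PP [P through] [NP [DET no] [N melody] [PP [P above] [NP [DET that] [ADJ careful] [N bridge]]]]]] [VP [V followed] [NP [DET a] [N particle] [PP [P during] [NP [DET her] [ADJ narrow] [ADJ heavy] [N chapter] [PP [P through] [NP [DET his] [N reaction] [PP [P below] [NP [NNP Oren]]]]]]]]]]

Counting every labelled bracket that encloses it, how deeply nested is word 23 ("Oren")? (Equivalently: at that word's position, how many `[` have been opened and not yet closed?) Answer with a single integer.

The word sits inside NNP, which is inside NP, inside PP, inside NP, inside PP, inside NP, inside PP, inside NP, inside VP, inside S — 10 brackets in all.

10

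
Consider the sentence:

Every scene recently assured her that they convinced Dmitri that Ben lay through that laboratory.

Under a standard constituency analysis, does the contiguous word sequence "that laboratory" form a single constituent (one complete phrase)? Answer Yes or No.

The sequence corresponds to a single NP node — the noun phrase "that laboratory".

Yes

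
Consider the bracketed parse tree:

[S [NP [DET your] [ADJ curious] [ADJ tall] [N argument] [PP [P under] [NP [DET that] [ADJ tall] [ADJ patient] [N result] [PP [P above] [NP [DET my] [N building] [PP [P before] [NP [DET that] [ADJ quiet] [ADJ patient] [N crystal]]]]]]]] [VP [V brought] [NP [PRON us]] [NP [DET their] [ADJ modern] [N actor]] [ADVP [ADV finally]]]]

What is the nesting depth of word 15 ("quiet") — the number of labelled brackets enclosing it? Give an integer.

9

The word sits inside ADJ, which is inside NP, inside PP, inside NP, inside PP, inside NP, inside PP, inside NP, inside S — 9 brackets in all.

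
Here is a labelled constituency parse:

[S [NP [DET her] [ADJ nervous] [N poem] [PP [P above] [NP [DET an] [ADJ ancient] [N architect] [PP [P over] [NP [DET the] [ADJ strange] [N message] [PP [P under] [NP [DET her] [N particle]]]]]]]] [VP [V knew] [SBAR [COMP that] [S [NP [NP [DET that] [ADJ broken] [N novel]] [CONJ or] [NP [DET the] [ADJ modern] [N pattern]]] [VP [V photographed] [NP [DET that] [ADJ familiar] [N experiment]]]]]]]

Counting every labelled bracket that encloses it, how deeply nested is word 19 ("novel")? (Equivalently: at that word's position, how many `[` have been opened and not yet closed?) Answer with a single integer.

Counting open brackets not yet closed at "novel": [S [VP [SBAR [S [NP [NP [N = 7.

7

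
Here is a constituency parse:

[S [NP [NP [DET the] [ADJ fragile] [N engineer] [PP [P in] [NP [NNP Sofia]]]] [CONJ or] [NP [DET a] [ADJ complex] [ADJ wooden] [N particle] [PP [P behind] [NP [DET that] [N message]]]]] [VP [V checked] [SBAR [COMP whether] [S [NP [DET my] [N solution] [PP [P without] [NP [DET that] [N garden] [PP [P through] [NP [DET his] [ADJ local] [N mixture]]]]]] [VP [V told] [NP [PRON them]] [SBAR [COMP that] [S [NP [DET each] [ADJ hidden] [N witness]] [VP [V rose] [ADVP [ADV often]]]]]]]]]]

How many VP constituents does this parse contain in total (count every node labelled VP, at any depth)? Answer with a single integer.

3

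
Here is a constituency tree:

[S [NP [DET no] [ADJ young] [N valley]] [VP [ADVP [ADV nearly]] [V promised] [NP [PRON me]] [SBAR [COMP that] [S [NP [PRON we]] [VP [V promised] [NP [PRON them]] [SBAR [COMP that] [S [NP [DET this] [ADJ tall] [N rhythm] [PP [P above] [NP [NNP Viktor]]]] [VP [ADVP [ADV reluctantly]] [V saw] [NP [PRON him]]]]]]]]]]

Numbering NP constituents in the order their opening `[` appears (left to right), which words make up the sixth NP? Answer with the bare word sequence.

Viktor

Opening `[NP` markers occur at word positions 1, 6, 8, 10, 12, 16, 19; the sixth of these opens the constituent [NP Viktor].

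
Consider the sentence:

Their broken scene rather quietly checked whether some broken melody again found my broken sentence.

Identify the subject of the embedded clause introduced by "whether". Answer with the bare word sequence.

The subject of the embedded clause introduced by "whether" is the NP immediately before the verb "found": "some broken melody".

some broken melody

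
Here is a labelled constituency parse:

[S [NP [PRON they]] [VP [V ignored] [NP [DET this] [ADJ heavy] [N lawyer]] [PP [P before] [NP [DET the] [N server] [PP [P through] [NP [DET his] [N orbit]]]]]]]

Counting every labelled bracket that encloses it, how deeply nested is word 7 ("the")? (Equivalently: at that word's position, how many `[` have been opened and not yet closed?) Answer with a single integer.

5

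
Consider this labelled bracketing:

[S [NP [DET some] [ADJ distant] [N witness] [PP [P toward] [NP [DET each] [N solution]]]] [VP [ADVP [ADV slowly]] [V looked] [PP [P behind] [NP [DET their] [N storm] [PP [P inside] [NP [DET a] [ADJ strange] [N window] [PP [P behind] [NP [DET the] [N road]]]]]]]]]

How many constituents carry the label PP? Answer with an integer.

4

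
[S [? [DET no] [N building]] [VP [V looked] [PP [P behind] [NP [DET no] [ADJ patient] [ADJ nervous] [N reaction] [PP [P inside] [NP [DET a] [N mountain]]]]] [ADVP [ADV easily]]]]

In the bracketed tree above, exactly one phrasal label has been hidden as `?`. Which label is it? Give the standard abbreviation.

Looking at what the `?` directly dominates — DET 'no', N 'building' — this is a noun phrase (NP).

NP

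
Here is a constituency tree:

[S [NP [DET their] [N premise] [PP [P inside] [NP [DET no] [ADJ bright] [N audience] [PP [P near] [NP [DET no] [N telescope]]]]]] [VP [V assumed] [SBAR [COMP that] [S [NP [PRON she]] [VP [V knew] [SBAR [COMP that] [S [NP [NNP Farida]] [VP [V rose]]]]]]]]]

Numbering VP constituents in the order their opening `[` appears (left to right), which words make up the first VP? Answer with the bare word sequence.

assumed that she knew that Farida rose

Opening `[VP` markers occur at word positions 10, 13, 16; the first of these opens the constituent [VP assumed that she knew that Farida rose].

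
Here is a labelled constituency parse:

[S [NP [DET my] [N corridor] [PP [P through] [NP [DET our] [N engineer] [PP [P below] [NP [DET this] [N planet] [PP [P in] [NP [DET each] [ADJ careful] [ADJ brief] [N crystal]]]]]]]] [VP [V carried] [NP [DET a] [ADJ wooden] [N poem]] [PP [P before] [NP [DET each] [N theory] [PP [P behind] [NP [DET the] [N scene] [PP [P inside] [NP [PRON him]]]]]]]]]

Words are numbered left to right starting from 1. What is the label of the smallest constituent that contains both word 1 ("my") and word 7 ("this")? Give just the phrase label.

Word 1 lies under S → NP → DET; word 7 lies under S → NP → PP → NP → PP → NP → DET. The lowest shared node is the NP.

NP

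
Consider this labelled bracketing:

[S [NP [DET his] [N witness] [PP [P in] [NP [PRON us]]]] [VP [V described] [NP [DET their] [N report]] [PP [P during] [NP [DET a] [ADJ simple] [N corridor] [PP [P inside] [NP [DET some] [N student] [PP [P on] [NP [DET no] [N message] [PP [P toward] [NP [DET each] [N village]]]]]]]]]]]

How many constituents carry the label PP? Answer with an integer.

5

Listing each PP by its span: [PP in us]; [PP during a simple corridor inside some student on no message toward each village]; [PP inside some student on no message toward each village]; [PP on no message toward each village]; [PP toward each village] — that makes 5.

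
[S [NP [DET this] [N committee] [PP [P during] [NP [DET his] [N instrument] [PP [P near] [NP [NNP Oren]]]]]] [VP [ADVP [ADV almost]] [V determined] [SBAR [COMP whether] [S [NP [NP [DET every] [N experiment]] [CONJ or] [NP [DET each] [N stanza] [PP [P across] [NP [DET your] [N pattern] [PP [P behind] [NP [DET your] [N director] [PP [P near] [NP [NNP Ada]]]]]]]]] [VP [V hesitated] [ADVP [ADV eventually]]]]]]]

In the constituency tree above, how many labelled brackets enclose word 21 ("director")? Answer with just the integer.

11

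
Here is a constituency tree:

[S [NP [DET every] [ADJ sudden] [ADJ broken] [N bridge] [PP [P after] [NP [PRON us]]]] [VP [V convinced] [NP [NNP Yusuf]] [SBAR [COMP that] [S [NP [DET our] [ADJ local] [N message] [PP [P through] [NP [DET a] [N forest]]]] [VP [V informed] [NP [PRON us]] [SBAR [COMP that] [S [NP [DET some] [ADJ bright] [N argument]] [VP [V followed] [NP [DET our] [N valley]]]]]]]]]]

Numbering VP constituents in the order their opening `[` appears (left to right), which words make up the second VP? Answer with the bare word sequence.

informed us that some bright argument followed our valley

Opening `[VP` markers occur at word positions 7, 16, 22; the second of these opens the constituent [VP informed us that some bright argument followed our valley].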